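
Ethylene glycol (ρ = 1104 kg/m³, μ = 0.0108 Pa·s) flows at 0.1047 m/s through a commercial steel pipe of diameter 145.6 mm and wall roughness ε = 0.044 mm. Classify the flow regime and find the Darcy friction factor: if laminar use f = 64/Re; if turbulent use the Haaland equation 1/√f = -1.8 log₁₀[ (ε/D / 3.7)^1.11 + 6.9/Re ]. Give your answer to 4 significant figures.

Re = ρVD/μ = 1104·0.1047·0.1456/0.0108 = 1558.
Re < 2300 → laminar, so f = 64/Re = 0.04107 (roughness is irrelevant in laminar flow).

f ≈ 0.04107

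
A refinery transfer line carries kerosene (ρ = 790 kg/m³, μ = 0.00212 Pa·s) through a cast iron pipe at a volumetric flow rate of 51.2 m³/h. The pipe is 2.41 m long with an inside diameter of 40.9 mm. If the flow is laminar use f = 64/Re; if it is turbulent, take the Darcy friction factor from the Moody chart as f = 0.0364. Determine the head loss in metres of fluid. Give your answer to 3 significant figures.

h_f ≈ 12.8 m

Q = 51.2 m³/h = 51.2/3600 = 0.01422 m³/s.
Cross-sectional area A = πD²/4 = π(0.0409)²/4 = 0.001314 m²; mean velocity V = Q/A = 0.01422/0.001314 = 10.83 m/s.
Reynolds number Re = ρVD/μ = 790 · 10.83 · 0.0409 / 0.00212 = 1.65e+05.
Re > 4000 → turbulent; use the Moody-chart value f = 0.0364.
Darcy-Weisbach: ΔP = f(L/D)(ρV²/2) = 0.0364·(2.41/0.0409)·(790·10.83²/2) = 0.0364·58.92·4.629e+04 = 9.928e+04 Pa.
Head loss h_f = ΔP/(ρg) = 9.928e+04/(790·9.81) = 12.8 m.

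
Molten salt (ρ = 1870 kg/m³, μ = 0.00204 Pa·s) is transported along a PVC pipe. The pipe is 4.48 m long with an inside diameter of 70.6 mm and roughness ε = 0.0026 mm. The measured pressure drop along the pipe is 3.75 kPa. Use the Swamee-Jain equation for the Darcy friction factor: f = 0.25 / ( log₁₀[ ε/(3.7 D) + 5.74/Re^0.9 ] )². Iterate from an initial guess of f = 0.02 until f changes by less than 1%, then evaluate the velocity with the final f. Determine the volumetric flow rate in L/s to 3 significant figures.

Q ≈ 7.47 L/s

Rearranging Darcy-Weisbach: V = √(2·ΔP·D/(f·L·ρ)). With ε/D = 2.6e-06/0.0706 = 3.68e-05, iterate starting from f = 0.02:
  f = 0.02 → V = √(2·3750·0.0706/(0.02·4.48·1870)) = 1.778 m/s; Re = ρVD/μ = 1.15e+05; f → 0.01759
  f = 0.01759 → V = 1.895 m/s; Re = 1.227e+05; f → 0.01737
  f = 0.01737 → V = 1.907 m/s; Re = 1.234e+05; f → 0.01735
Converged (Δf/f < 1%). With the final f = 0.01735: V = √(2·3750·0.0706/(0.01735·4.48·1870)) = 1.908 m/s.
Q = V·A = 1.908·(π/4·0.0706²) = 0.007471 m³/s = 7.47 L/s.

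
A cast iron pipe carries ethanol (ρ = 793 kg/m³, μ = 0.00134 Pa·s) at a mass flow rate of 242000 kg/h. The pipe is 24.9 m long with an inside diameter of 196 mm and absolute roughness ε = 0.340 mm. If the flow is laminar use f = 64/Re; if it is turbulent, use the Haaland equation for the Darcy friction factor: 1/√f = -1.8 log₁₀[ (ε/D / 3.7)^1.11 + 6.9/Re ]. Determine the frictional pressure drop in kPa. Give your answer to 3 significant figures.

ΔP ≈ 9.20 kPa

ṁ = 242000 kg/h = 242000/3600 = 67.22 kg/s.
A = πD²/4 = π(0.196)²/4 = 0.03017 m²; mean velocity V = ṁ/(ρA) = 67.22/(793 · 0.03017) = 2.81 m/s.
Reynolds number Re = ρVD/μ = 793 · 2.81 · 0.196 / 0.00134 = 3.259e+05.
Re > 4000 → turbulent. Relative roughness ε/D = 0.00034/0.196 = 0.00173. Haaland: 1/√f = -1.8 log₁₀[(0.00173/3.7)^1.11 + 6.9/3.259e+05] = -1.8 log₁₀[0.000202 + 2.12e-05] = 6.573, so f = 0.02314.
Darcy-Weisbach: ΔP = f(L/D)(ρV²/2) = 0.02314·(24.9/0.196)·(793·2.81²/2) = 0.02314·127·3130 = 9202 Pa.
ΔP = 9202 Pa = 9.20 kPa.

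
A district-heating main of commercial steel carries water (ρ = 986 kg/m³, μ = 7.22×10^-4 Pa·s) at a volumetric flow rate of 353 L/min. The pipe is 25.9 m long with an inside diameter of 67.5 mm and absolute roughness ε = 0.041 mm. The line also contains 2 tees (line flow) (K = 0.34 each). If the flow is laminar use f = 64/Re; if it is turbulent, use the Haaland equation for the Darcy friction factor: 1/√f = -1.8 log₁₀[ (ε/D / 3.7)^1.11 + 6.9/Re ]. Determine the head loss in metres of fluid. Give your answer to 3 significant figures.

h_f ≈ 1.13 m

Q = 353 L/min = 353/60000 = 0.005883 m³/s.
Cross-sectional area A = πD²/4 = π(0.0675)²/4 = 0.003578 m²; mean velocity V = Q/A = 0.005883/0.003578 = 1.644 m/s.
Reynolds number Re = ρVD/μ = 986 · 1.644 · 0.0675 / 0.000722 = 1.516e+05.
Re > 4000 → turbulent. Relative roughness ε/D = 4.1e-05/0.0675 = 0.000607. Haaland: 1/√f = -1.8 log₁₀[(0.000607/3.7)^1.11 + 6.9/1.516e+05] = -1.8 log₁₀[6.29e-05 + 4.55e-05] = 7.136, so f = 0.01964.
Total minor-loss coefficient ΣK = 2·0.34 = 0.68.
ΔP = [f·L/D + ΣK]·(ρV²/2) = [0.01964·25.9/0.0675 + 0.68]·(986·1.644²/2) = [7.534 + 0.68]·1333 = 1.095e+04 Pa.
Head loss h_f = ΔP/(ρg) = 1.095e+04/(986·9.81) = 1.13 m.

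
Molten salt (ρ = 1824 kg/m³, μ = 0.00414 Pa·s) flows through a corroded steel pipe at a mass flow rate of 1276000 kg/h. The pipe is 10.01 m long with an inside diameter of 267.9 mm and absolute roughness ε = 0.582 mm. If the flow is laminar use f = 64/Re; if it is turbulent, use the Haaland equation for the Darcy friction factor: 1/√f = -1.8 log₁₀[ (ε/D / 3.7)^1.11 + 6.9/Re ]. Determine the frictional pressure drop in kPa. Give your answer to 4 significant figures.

ṁ = 1276000 kg/h = 1276000/3600 = 354.4 kg/s.
A = πD²/4 = π(0.2679)²/4 = 0.05637 m²; mean velocity V = ṁ/(ρA) = 354.4/(1824 · 0.05637) = 3.447 m/s.
Reynolds number Re = ρVD/μ = 1824 · 3.447 · 0.2679 / 0.00414 = 4.069e+05.
Re > 4000 → turbulent. Relative roughness ε/D = 0.000582/0.2679 = 0.00217. Haaland: 1/√f = -1.8 log₁₀[(0.00217/3.7)^1.11 + 6.9/4.069e+05] = -1.8 log₁₀[0.000259 + 1.7e-05] = 6.406, so f = 0.02436.
Darcy-Weisbach: ΔP = f(L/D)(ρV²/2) = 0.02436·(10.01/0.2679)·(1824·3.447²/2) = 0.02436·37.36·1.084e+04 = 9867 Pa.
ΔP = 9867 Pa = 9.867 kPa.

ΔP ≈ 9.867 kPa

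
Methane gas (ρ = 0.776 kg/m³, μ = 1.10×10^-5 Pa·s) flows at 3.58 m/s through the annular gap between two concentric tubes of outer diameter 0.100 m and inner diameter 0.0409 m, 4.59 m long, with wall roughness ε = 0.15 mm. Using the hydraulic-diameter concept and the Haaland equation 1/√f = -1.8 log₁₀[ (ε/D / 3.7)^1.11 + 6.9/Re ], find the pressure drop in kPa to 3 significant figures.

Hydraulic diameter D_h = 4A/P = D_o - D_i = 0.1 - 0.0409 = 0.0591 m.
Re = ρVD_h/μ = 0.776·3.58·0.0591/1.1e-05 = 1.493e+04.
ε/D_h = 0.00015/0.0591 = 0.00254; Haaland gives 1/√f = -1.8 log₁₀[0.000308+0.000462] = 5.604, so f = 0.03184.
ΔP = f(L/D_h)(ρV²/2) = 0.03184·4.59/0.0591·4.973 = 12.3 Pa.
ΔP = 0.0123 kPa.

ΔP ≈ 0.0123 kPa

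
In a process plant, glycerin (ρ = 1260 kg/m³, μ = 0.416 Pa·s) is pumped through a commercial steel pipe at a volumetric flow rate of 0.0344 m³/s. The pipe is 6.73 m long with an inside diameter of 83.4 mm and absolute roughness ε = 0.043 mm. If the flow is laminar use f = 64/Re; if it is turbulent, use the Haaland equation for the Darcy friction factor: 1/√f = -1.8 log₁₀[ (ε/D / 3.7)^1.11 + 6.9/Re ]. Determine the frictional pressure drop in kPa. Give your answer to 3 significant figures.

Cross-sectional area A = πD²/4 = π(0.0834)²/4 = 0.005463 m²; mean velocity V = Q/A = 0.0344/0.005463 = 6.297 m/s.
Reynolds number Re = ρVD/μ = 1260 · 6.297 · 0.0834 / 0.416 = 1591.
Re < 2300 → laminar flow, so f = 64/Re = 64/1591 = 0.04023 (the turbulent correlation is not needed).
Darcy-Weisbach: ΔP = f(L/D)(ρV²/2) = 0.04023·(6.73/0.0834)·(1260·6.297²/2) = 0.04023·80.7·2.498e+04 = 8.111e+04 Pa.
ΔP = 8.111e+04 Pa = 81.1 kPa.

ΔP ≈ 81.1 kPa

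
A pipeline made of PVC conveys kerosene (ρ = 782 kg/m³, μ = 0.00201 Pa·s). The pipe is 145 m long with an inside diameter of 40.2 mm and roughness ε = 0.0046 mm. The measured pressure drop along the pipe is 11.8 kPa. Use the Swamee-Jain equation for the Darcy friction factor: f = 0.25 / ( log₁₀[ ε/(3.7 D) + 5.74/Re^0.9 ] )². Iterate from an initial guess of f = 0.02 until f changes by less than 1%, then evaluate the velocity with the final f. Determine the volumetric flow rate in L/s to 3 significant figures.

Q ≈ 0.636 L/s

Rearranging Darcy-Weisbach: V = √(2·ΔP·D/(f·L·ρ)). With ε/D = 4.6e-06/0.0402 = 0.000114, iterate starting from f = 0.02:
  f = 0.02 → V = √(2·1.18e+04·0.0402/(0.02·145·782)) = 0.6468 m/s; Re = ρVD/μ = 1.012e+04; f → 0.03108
  f = 0.03108 → V = 0.5189 m/s; Re = 8115; f → 0.03301
  f = 0.03301 → V = 0.5034 m/s; Re = 7873; f → 0.03329
Converged (Δf/f < 1%). With the final f = 0.03329: V = √(2·1.18e+04·0.0402/(0.03329·145·782)) = 0.5013 m/s.
Q = V·A = 0.5013·(π/4·0.0402²) = 0.0006363 m³/s = 0.636 L/s.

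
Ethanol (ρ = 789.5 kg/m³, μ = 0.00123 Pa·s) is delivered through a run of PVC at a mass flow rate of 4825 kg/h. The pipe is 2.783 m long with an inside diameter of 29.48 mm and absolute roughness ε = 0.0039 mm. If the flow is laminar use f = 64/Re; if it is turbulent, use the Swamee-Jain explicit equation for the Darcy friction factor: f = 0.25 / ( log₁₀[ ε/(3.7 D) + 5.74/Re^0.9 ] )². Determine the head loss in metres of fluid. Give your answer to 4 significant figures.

ṁ = 4825 kg/h = 4825/3600 = 1.34 kg/s.
A = πD²/4 = π(0.02948)²/4 = 0.0006826 m²; mean velocity V = ṁ/(ρA) = 1.34/(789.5 · 0.0006826) = 2.487 m/s.
Reynolds number Re = ρVD/μ = 789.5 · 2.487 · 0.02948 / 0.00123 = 4.706e+04.
Re > 4000 → turbulent. Relative roughness ε/D = 3.9e-06/0.02948 = 0.000132. Swamee-Jain: f = 0.25/(log₁₀[0.000132/3.7 + 5.74/4.706e+04^0.9])² = 0.25/(log₁₀[3.58e-05 + 0.000358])² = 0.25/(-3.405)² = 0.02156.
Darcy-Weisbach: ΔP = f(L/D)(ρV²/2) = 0.02156·(2.783/0.02948)·(789.5·2.487²/2) = 0.02156·94.4·2442 = 4970 Pa.
Head loss h_f = ΔP/(ρg) = 4970/(789.5·9.81) = 0.6417 m.

h_f ≈ 0.6417 m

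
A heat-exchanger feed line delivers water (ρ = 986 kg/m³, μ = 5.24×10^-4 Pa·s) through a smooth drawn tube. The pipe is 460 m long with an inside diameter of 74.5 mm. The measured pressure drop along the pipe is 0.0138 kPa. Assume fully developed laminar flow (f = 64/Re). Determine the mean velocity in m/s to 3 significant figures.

For laminar flow, f = 64/Re with Re = ρVD/μ, so Darcy-Weisbach reduces to ΔP = 32μLV/D². Solving for V: V = ΔP·D²/(32μL) = 13.8·(0.0745)²/(32·0.000524·460) = 0.00993 m/s.
Check: Re = ρVD/μ = 986·0.00993·0.0745/0.000524 = 1392 < 2300, so the laminar assumption holds.

V ≈ 0.00993 m/s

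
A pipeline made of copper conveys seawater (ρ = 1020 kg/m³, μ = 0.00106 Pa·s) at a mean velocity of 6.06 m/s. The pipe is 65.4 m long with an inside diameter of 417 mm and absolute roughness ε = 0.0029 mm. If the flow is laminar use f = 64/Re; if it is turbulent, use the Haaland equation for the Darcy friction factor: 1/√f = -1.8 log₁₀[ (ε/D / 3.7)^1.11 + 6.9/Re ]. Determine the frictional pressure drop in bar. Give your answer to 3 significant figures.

Reynolds number Re = ρVD/μ = 1020 · 6.06 · 0.417 / 0.00106 = 2.432e+06.
Re > 4000 → turbulent. Relative roughness ε/D = 2.9e-06/0.417 = 6.95e-06. Haaland: 1/√f = -1.8 log₁₀[(6.95e-06/3.7)^1.11 + 6.9/2.432e+06] = -1.8 log₁₀[4.41e-07 + 2.84e-06] = 9.872, so f = 0.01026.
Darcy-Weisbach: ΔP = f(L/D)(ρV²/2) = 0.01026·(65.4/0.417)·(1020·6.06²/2) = 0.01026·156.8·1.873e+04 = 3.014e+04 Pa.
ΔP = 3.014e+04 Pa = 0.301 bar.

ΔP ≈ 0.301 bar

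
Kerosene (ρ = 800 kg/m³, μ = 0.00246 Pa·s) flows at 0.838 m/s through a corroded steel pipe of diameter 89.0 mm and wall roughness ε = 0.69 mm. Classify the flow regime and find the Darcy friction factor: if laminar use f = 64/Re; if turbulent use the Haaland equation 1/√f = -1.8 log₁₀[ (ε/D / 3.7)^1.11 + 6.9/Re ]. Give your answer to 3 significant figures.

f ≈ 0.0375

Re = ρVD/μ = 800·0.838·0.089/0.00246 = 2.425e+04.
Re > 4000 → turbulent. ε/D = 0.00069/0.089 = 0.00775; Haaland: 1/√f = -1.8 log₁₀[0.00106 + 0.000284] = 5.167, so f = 0.03746.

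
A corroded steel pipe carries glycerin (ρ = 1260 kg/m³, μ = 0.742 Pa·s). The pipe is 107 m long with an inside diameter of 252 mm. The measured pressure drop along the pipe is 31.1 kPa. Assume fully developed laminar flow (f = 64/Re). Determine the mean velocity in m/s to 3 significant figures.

V ≈ 0.777 m/s

For laminar flow, f = 64/Re with Re = ρVD/μ, so Darcy-Weisbach reduces to ΔP = 32μLV/D². Solving for V: V = ΔP·D²/(32μL) = 3.11e+04·(0.252)²/(32·0.742·107) = 0.7774 m/s.
Check: Re = ρVD/μ = 1260·0.7774·0.252/0.742 = 332.7 < 2300, so the laminar assumption holds.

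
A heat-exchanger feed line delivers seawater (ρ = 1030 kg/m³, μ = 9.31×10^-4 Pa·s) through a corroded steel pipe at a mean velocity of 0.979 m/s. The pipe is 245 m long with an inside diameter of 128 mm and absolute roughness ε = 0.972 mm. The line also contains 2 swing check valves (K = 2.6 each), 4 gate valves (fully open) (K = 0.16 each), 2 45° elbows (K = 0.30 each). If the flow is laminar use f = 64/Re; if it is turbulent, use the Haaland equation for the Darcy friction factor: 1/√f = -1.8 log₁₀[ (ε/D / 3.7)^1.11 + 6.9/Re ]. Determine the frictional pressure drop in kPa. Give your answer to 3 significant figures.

ΔP ≈ 36.4 kPa

Reynolds number Re = ρVD/μ = 1030 · 0.979 · 0.128 / 0.000931 = 1.386e+05.
Re > 4000 → turbulent. Relative roughness ε/D = 0.000972/0.128 = 0.00759. Haaland: 1/√f = -1.8 log₁₀[(0.00759/3.7)^1.11 + 6.9/1.386e+05] = -1.8 log₁₀[0.00104 + 4.98e-05] = 5.334, so f = 0.03515.
Total minor-loss coefficient ΣK = 2·2.6 + 4·0.16 + 2·0.3 = 6.44.
ΔP = [f·L/D + ΣK]·(ρV²/2) = [0.03515·245/0.128 + 6.44]·(1030·0.979²/2) = [67.29 + 6.44]·493.6 = 3.639e+04 Pa.
ΔP = 3.639e+04 Pa = 36.4 kPa.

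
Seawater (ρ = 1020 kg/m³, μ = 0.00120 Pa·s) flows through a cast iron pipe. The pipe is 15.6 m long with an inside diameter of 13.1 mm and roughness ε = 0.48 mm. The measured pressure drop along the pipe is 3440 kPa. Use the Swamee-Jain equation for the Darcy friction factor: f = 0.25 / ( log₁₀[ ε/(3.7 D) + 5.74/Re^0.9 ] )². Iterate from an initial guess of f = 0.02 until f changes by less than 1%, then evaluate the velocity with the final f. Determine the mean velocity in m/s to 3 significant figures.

Rearranging Darcy-Weisbach: V = √(2·ΔP·D/(f·L·ρ)). With ε/D = 0.00048/0.0131 = 0.0366, iterate starting from f = 0.02:
  f = 0.02 → V = √(2·3.44e+06·0.0131/(0.02·15.6·1020)) = 16.83 m/s; Re = ρVD/μ = 1.874e+05; f → 0.06252
  f = 0.06252 → V = 9.519 m/s; Re = 1.06e+05; f → 0.0627
Converged (Δf/f < 1%). With the final f = 0.0627: V = √(2·3.44e+06·0.0131/(0.0627·15.6·1020)) = 9.504 m/s.

V ≈ 9.50 m/s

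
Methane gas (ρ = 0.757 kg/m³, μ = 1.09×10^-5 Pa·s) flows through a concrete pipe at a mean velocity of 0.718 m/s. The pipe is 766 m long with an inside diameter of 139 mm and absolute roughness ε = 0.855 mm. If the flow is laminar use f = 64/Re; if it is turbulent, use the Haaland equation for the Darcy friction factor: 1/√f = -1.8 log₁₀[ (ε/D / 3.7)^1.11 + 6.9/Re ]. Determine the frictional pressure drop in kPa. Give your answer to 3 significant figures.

ΔP ≈ 0.0442 kPa

Reynolds number Re = ρVD/μ = 0.757 · 0.718 · 0.139 / 1.09e-05 = 6931.
Re > 4000 → turbulent. Relative roughness ε/D = 0.000855/0.139 = 0.00615. Haaland: 1/√f = -1.8 log₁₀[(0.00615/3.7)^1.11 + 6.9/6931] = -1.8 log₁₀[0.000822 + 0.000995] = 4.933, so f = 0.0411.
Darcy-Weisbach: ΔP = f(L/D)(ρV²/2) = 0.0411·(766/0.139)·(0.757·0.718²/2) = 0.0411·5511·0.1951 = 44.19 Pa.
ΔP = 44.19 Pa = 0.0442 kPa.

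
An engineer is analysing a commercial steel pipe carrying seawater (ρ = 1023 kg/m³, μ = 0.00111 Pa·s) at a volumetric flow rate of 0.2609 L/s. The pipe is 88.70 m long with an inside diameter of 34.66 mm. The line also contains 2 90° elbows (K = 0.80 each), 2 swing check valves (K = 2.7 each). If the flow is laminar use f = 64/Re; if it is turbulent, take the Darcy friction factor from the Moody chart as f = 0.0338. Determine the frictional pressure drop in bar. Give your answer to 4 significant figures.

Q = 0.2609 L/s = 0.2609/1000 = 0.0002609 m³/s.
Cross-sectional area A = πD²/4 = π(0.03466)²/4 = 0.0009435 m²; mean velocity V = Q/A = 0.0002609/0.0009435 = 0.2765 m/s.
Reynolds number Re = ρVD/μ = 1023 · 0.2765 · 0.03466 / 0.00111 = 8833.
Re > 4000 → turbulent; use the Moody-chart value f = 0.0338.
Total minor-loss coefficient ΣK = 2·0.8 + 2·2.7 = 7.
ΔP = [f·L/D + ΣK]·(ρV²/2) = [0.0338·88.7/0.03466 + 7]·(1023·0.2765²/2) = [86.5 + 7]·39.11 = 3657 Pa.
ΔP = 3657 Pa = 0.03657 bar.

ΔP ≈ 0.03657 bar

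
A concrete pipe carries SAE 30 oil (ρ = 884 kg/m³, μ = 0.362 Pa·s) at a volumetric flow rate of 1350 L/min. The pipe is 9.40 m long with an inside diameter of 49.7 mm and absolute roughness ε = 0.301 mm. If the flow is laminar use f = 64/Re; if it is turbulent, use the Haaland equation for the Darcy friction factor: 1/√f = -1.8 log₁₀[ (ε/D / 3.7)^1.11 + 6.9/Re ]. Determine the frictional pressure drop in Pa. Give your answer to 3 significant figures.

Q = 1350 L/min = 1350/60000 = 0.0225 m³/s.
Cross-sectional area A = πD²/4 = π(0.0497)²/4 = 0.00194 m²; mean velocity V = Q/A = 0.0225/0.00194 = 11.6 m/s.
Reynolds number Re = ρVD/μ = 884 · 11.6 · 0.0497 / 0.362 = 1408.
Re < 2300 → laminar flow, so f = 64/Re = 64/1408 = 0.04547 (the turbulent correlation is not needed).
Darcy-Weisbach: ΔP = f(L/D)(ρV²/2) = 0.04547·(9.4/0.0497)·(884·11.6²/2) = 0.04547·189.1·5.945e+04 = 5.113e+05 Pa.

ΔP ≈ 511000 Pa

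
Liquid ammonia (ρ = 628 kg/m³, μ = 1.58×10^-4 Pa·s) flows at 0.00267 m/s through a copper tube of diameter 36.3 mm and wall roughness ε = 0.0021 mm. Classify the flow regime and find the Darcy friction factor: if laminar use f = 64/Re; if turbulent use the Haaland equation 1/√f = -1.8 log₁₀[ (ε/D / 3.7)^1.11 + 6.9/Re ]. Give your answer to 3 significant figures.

f ≈ 0.166

Re = ρVD/μ = 628·0.00267·0.0363/0.000158 = 385.2.
Re < 2300 → laminar, so f = 64/Re = 0.1661 (roughness is irrelevant in laminar flow).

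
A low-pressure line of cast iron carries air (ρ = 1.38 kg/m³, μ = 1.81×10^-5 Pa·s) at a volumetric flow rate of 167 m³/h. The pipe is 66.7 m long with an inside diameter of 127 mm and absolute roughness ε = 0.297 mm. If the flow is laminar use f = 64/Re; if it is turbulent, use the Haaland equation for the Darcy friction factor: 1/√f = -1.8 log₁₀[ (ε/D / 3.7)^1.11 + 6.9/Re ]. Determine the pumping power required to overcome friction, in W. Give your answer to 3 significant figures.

Q = 167 m³/h = 167/3600 = 0.04639 m³/s.
Cross-sectional area A = πD²/4 = π(0.127)²/4 = 0.01267 m²; mean velocity V = Q/A = 0.04639/0.01267 = 3.662 m/s.
Reynolds number Re = ρVD/μ = 1.38 · 3.662 · 0.127 / 1.81e-05 = 3.546e+04.
Re > 4000 → turbulent. Relative roughness ε/D = 0.000297/0.127 = 0.00234. Haaland: 1/√f = -1.8 log₁₀[(0.00234/3.7)^1.11 + 6.9/3.546e+04] = -1.8 log₁₀[0.000281 + 0.000195] = 5.981, so f = 0.02796.
Darcy-Weisbach: ΔP = f(L/D)(ρV²/2) = 0.02796·(66.7/0.127)·(1.38·3.662²/2) = 0.02796·525.2·9.253 = 135.9 Pa.
Pumping power P = QΔP = 0.04639·135.9 = 6.302 W = 6.30 W.

P ≈ 6.30 W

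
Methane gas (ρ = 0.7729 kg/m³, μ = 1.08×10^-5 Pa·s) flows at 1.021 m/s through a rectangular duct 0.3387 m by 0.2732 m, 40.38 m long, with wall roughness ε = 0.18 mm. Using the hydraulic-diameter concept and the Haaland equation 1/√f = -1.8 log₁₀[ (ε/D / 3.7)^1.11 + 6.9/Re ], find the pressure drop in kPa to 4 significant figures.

Hydraulic diameter D_h = 4A/P = 4·(0.3387·0.2732)/(2·(0.3387+0.2732)) = 0.3701/1.224 = 0.3024 m.
Re = ρVD_h/μ = 0.7729·1.021·0.3024/1.08e-05 = 2.21e+04.
ε/D_h = 0.00018/0.3024 = 0.000595; Haaland gives 1/√f = -1.8 log₁₀[6.15e-05+0.000312] = 6.169, so f = 0.02627.
ΔP = f(L/D_h)(ρV²/2) = 0.02627·40.38/0.3024·0.4029 = 1.413 Pa.
ΔP = 0.001413 kPa.

ΔP ≈ 0.001413 kPa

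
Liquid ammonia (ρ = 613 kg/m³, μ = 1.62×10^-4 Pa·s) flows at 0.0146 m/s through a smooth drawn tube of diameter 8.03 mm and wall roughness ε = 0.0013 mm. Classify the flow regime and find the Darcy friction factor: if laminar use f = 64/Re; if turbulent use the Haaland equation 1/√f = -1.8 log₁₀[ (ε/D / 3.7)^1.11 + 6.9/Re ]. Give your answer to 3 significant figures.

f ≈ 0.144

Re = ρVD/μ = 613·0.0146·0.00803/0.000162 = 443.6.
Re < 2300 → laminar, so f = 64/Re = 0.1443 (roughness is irrelevant in laminar flow).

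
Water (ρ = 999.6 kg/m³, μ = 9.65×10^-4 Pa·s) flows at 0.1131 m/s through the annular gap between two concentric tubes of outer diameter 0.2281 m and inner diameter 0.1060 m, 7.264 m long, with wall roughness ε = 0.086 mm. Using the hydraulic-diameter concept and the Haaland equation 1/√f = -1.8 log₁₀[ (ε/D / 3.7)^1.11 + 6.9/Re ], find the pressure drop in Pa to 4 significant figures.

ΔP ≈ 11.08 Pa

Hydraulic diameter D_h = 4A/P = D_o - D_i = 0.2281 - 0.106 = 0.1221 m.
Re = ρVD_h/μ = 999.6·0.1131·0.1221/0.000965 = 1.43e+04.
ε/D_h = 8.6e-05/0.1221 = 0.000704; Haaland gives 1/√f = -1.8 log₁₀[7.42e-05+0.000482] = 5.858, so f = 0.02914.
ΔP = f(L/D_h)(ρV²/2) = 0.02914·7.264/0.1221·6.393 = 11.08 Pa.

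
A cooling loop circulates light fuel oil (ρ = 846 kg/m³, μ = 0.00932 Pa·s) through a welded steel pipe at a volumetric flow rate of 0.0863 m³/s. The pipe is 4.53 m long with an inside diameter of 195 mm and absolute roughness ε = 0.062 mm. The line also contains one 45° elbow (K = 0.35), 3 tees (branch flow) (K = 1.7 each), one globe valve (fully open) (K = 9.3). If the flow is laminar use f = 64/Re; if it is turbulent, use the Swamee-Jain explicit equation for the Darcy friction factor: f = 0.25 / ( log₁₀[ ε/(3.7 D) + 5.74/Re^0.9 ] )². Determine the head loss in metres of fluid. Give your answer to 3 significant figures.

Cross-sectional area A = πD²/4 = π(0.195)²/4 = 0.02986 m²; mean velocity V = Q/A = 0.0863/0.02986 = 2.89 m/s.
Reynolds number Re = ρVD/μ = 846 · 2.89 · 0.195 / 0.00932 = 5.115e+04.
Re > 4000 → turbulent. Relative roughness ε/D = 6.2e-05/0.195 = 0.000318. Swamee-Jain: f = 0.25/(log₁₀[0.000318/3.7 + 5.74/5.115e+04^0.9])² = 0.25/(log₁₀[8.59e-05 + 0.000332])² = 0.25/(-3.379)² = 0.0219.
Total minor-loss coefficient ΣK = 1·0.35 + 3·1.7 + 1·9.3 = 14.8.
ΔP = [f·L/D + ΣK]·(ρV²/2) = [0.0219·4.53/0.195 + 14.8]·(846·2.89²/2) = [0.5086 + 14.8]·3532 = 5.39e+04 Pa.
Head loss h_f = ΔP/(ρg) = 5.39e+04/(846·9.81) = 6.49 m.

h_f ≈ 6.49 m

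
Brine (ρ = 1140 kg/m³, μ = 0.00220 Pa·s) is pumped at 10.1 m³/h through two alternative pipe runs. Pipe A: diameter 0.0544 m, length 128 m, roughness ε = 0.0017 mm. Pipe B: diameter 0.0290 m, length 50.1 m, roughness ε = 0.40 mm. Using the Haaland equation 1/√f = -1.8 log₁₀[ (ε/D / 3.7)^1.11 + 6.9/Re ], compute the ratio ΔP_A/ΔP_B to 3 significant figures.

ΔP_A/ΔP_B ≈ 0.0578

Pipe A: V = Q/A = 0.002806/0.002324 = 1.207 m/s; Re = 3.403e+04; ε/D = 3.13e-05; Haaland → f = 0.02269; ΔP_A = f(L/D)(ρV²/2) = 4.434e+04 Pa.
Pipe B: V = Q/A = 0.002806/0.0006605 = 4.247 m/s; Re = 6.383e+04; ε/D = 0.0138; Haaland → f = 0.0432; ΔP_B = f(L/D)(ρV²/2) = 7.674e+05 Pa.
ΔP_A/ΔP_B = 4.434e+04/7.674e+05 = 0.0578.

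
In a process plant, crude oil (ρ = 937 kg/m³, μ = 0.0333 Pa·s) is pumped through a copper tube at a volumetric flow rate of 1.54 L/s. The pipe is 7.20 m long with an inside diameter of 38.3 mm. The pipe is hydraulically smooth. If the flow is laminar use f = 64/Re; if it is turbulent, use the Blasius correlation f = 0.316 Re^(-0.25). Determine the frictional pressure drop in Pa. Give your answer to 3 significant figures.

Q = 1.54 L/s = 1.54/1000 = 0.00154 m³/s.
Cross-sectional area A = πD²/4 = π(0.0383)²/4 = 0.001152 m²; mean velocity V = Q/A = 0.00154/0.001152 = 1.337 m/s.
Reynolds number Re = ρVD/μ = 937 · 1.337 · 0.0383 / 0.0333 = 1441.
Re < 2300 → laminar flow, so f = 64/Re = 64/1441 = 0.04443 (the turbulent correlation is not needed).
Darcy-Weisbach: ΔP = f(L/D)(ρV²/2) = 0.04443·(7.2/0.0383)·(937·1.337²/2) = 0.04443·188·837.1 = 6991 Pa.

ΔP ≈ 6990 Pa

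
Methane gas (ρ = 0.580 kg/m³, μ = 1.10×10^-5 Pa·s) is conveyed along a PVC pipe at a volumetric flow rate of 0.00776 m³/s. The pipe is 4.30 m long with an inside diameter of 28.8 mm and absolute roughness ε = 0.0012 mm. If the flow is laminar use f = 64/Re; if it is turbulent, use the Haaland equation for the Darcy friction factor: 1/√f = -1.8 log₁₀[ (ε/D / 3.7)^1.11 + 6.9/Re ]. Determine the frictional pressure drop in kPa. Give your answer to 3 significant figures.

Cross-sectional area A = πD²/4 = π(0.0288)²/4 = 0.0006514 m²; mean velocity V = Q/A = 0.00776/0.0006514 = 11.91 m/s.
Reynolds number Re = ρVD/μ = 0.58 · 11.91 · 0.0288 / 1.1e-05 = 1.809e+04.
Re > 4000 → turbulent. Relative roughness ε/D = 1.2e-06/0.0288 = 4.17e-05. Haaland: 1/√f = -1.8 log₁₀[(4.17e-05/3.7)^1.11 + 6.9/1.809e+04] = -1.8 log₁₀[3.22e-06 + 0.000381] = 6.147, so f = 0.02647.
Darcy-Weisbach: ΔP = f(L/D)(ρV²/2) = 0.02647·(4.3/0.0288)·(0.58·11.91²/2) = 0.02647·149.3·41.15 = 162.6 Pa.
ΔP = 162.6 Pa = 0.163 kPa.

ΔP ≈ 0.163 kPa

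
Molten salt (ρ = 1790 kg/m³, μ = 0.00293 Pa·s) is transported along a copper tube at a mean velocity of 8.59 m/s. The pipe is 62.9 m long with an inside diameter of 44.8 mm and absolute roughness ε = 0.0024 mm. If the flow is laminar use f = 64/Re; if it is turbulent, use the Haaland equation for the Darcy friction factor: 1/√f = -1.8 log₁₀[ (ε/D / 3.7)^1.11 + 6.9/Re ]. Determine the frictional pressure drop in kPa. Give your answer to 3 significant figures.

ΔP ≈ 1430 kPa

Reynolds number Re = ρVD/μ = 1790 · 8.59 · 0.0448 / 0.00293 = 2.351e+05.
Re > 4000 → turbulent. Relative roughness ε/D = 2.4e-06/0.0448 = 5.36e-05. Haaland: 1/√f = -1.8 log₁₀[(5.36e-05/3.7)^1.11 + 6.9/2.351e+05] = -1.8 log₁₀[4.25e-06 + 2.93e-05] = 8.053, so f = 0.01542.
Darcy-Weisbach: ΔP = f(L/D)(ρV²/2) = 0.01542·(62.9/0.0448)·(1790·8.59²/2) = 0.01542·1404·6.604e+04 = 1.43e+06 Pa.
ΔP = 1.43e+06 Pa = 1430 kPa.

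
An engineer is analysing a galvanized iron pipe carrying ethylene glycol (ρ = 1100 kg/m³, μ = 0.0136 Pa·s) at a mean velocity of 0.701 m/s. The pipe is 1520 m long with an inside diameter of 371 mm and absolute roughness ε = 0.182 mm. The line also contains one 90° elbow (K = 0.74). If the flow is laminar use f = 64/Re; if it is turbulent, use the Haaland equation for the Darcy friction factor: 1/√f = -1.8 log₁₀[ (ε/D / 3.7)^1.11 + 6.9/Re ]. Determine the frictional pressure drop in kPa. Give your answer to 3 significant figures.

ΔP ≈ 29.4 kPa

Reynolds number Re = ρVD/μ = 1100 · 0.701 · 0.371 / 0.0136 = 2.104e+04.
Re > 4000 → turbulent. Relative roughness ε/D = 0.000182/0.371 = 0.000491. Haaland: 1/√f = -1.8 log₁₀[(0.000491/3.7)^1.11 + 6.9/2.104e+04] = -1.8 log₁₀[4.97e-05 + 0.000328] = 6.161, so f = 0.02634.
Total minor-loss coefficient ΣK = 1·0.74 = 0.74.
ΔP = [f·L/D + ΣK]·(ρV²/2) = [0.02634·1520/0.371 + 0.74]·(1100·0.701²/2) = [107.9 + 0.74]·270.3 = 2.937e+04 Pa.
ΔP = 2.937e+04 Pa = 29.4 kPa.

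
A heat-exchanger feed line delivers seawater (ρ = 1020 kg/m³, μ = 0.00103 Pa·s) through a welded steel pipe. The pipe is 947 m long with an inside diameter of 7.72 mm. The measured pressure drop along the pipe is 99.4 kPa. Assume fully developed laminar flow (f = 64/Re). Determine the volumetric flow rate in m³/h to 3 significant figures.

Q ≈ 0.0320 m³/h

For laminar flow, f = 64/Re with Re = ρVD/μ, so Darcy-Weisbach reduces to ΔP = 32μLV/D². Solving for V: V = ΔP·D²/(32μL) = 9.94e+04·(0.00772)²/(32·0.00103·947) = 0.1898 m/s.
Check: Re = ρVD/μ = 1020·0.1898·0.00772/0.00103 = 1451 < 2300, so the laminar assumption holds.
Q = V·A = 0.1898·(π/4·0.00772²) = 8.884e-06 m³/s = 0.0320 m³/h.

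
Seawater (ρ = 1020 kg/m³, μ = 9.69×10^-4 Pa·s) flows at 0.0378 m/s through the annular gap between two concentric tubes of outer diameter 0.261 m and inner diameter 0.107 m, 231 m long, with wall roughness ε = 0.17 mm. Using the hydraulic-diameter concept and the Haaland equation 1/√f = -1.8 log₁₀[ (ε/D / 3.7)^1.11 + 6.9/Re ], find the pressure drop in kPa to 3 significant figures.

Hydraulic diameter D_h = 4A/P = D_o - D_i = 0.261 - 0.107 = 0.154 m.
Re = ρVD_h/μ = 1020·0.0378·0.154/0.000969 = 6128.
ε/D_h = 0.00017/0.154 = 0.0011; Haaland gives 1/√f = -1.8 log₁₀[0.000122+0.00113] = 5.227, so f = 0.03661.
ΔP = f(L/D_h)(ρV²/2) = 0.03661·231/0.154·0.7287 = 40.01 Pa.
ΔP = 0.0400 kPa.

ΔP ≈ 0.0400 kPa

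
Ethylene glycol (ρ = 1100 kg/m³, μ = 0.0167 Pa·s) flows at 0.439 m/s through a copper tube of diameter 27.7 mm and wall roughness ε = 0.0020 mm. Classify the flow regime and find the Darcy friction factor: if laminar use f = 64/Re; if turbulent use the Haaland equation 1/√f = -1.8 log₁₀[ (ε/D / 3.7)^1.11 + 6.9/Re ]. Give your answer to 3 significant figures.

Re = ρVD/μ = 1100·0.439·0.0277/0.0167 = 801.
Re < 2300 → laminar, so f = 64/Re = 0.0799 (roughness is irrelevant in laminar flow).

f ≈ 0.0799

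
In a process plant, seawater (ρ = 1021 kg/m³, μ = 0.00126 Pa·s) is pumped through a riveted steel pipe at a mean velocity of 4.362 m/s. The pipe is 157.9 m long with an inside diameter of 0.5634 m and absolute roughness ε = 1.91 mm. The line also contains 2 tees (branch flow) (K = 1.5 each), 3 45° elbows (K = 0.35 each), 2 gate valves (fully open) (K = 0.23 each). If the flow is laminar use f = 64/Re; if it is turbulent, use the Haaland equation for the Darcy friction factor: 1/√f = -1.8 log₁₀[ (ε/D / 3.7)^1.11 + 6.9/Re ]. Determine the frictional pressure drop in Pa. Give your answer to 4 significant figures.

Reynolds number Re = ρVD/μ = 1021 · 4.362 · 0.5634 / 0.00126 = 1.991e+06.
Re > 4000 → turbulent. Relative roughness ε/D = 0.00191/0.5634 = 0.00339. Haaland: 1/√f = -1.8 log₁₀[(0.00339/3.7)^1.11 + 6.9/1.991e+06] = -1.8 log₁₀[0.000424 + 3.46e-06] = 6.064, so f = 0.0272.
Total minor-loss coefficient ΣK = 2·1.5 + 3·0.35 + 2·0.23 = 4.51.
ΔP = [f·L/D + ΣK]·(ρV²/2) = [0.0272·157.9/0.5634 + 4.51]·(1021·4.362²/2) = [7.623 + 4.51]·9713 = 1.178e+05 Pa.

ΔP ≈ 117800 Pa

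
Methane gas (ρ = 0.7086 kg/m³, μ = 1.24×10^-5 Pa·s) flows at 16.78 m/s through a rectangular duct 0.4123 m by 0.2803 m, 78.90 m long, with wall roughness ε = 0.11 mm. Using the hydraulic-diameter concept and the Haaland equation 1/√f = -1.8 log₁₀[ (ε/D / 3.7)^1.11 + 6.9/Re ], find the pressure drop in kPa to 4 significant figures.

ΔP ≈ 0.3989 kPa

Hydraulic diameter D_h = 4A/P = 4·(0.4123·0.2803)/(2·(0.4123+0.2803)) = 0.4623/1.385 = 0.3337 m.
Re = ρVD_h/μ = 0.7086·16.78·0.3337/1.24e-05 = 3.2e+05.
ε/D_h = 0.00011/0.3337 = 0.00033; Haaland gives 1/√f = -1.8 log₁₀[3.19e-05+2.16e-05] = 7.689, so f = 0.01691.
ΔP = f(L/D_h)(ρV²/2) = 0.01691·78.9/0.3337·99.76 = 398.9 Pa.
ΔP = 0.3989 kPa.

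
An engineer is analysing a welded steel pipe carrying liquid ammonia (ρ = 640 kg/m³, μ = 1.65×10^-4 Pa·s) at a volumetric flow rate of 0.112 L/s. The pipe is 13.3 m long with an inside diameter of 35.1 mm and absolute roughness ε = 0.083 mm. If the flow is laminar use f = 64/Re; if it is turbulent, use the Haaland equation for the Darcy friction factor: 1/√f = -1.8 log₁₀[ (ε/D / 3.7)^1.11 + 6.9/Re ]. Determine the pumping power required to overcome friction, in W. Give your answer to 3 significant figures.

Q = 0.112 L/s = 0.112/1000 = 0.000112 m³/s.
Cross-sectional area A = πD²/4 = π(0.0351)²/4 = 0.0009676 m²; mean velocity V = Q/A = 0.000112/0.0009676 = 0.1157 m/s.
Reynolds number Re = ρVD/μ = 640 · 0.1157 · 0.0351 / 0.000165 = 1.576e+04.
Re > 4000 → turbulent. Relative roughness ε/D = 8.3e-05/0.0351 = 0.00236. Haaland: 1/√f = -1.8 log₁₀[(0.00236/3.7)^1.11 + 6.9/1.576e+04] = -1.8 log₁₀[0.000285 + 0.000438] = 5.654, so f = 0.03128.
Darcy-Weisbach: ΔP = f(L/D)(ρV²/2) = 0.03128·(13.3/0.0351)·(640·0.1157²/2) = 0.03128·378.9·4.287 = 50.81 Pa.
Pumping power P = QΔP = 0.000112·50.81 = 0.005691 W = 0.00569 W.

P ≈ 0.00569 W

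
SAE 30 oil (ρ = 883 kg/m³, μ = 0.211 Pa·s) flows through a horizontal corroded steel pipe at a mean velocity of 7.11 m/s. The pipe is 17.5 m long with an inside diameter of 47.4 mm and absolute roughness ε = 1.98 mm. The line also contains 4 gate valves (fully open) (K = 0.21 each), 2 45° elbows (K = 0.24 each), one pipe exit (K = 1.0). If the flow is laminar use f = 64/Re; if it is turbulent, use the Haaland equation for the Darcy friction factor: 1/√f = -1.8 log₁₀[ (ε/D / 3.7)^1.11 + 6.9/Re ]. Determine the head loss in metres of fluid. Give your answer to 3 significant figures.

h_f ≈ 49.1 m

Reynolds number Re = ρVD/μ = 883 · 7.11 · 0.0474 / 0.211 = 1410.
Re < 2300 → laminar flow, so f = 64/Re = 64/1410 = 0.04538 (the turbulent correlation is not needed).
Total minor-loss coefficient ΣK = 4·0.21 + 2·0.24 + 1·1 = 2.32.
ΔP = [f·L/D + ΣK]·(ρV²/2) = [0.04538·17.5/0.0474 + 2.32]·(883·7.11²/2) = [16.75 + 2.32]·2.232e+04 = 4.257e+05 Pa.
Head loss h_f = ΔP/(ρg) = 4.257e+05/(883·9.81) = 49.1 m.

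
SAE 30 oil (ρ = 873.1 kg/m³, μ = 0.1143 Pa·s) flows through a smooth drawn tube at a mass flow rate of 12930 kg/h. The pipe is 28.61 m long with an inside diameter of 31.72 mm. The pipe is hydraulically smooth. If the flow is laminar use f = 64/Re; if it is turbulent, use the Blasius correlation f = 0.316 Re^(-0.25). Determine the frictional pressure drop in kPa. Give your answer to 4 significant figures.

ṁ = 12930 kg/h = 12930/3600 = 3.592 kg/s.
A = πD²/4 = π(0.03172)²/4 = 0.0007902 m²; mean velocity V = ṁ/(ρA) = 3.592/(873.1 · 0.0007902) = 5.206 m/s.
Reynolds number Re = ρVD/μ = 873.1 · 5.206 · 0.03172 / 0.114 = 1261.
Re < 2300 → laminar flow, so f = 64/Re = 64/1261 = 0.05074 (the turbulent correlation is not needed).
Darcy-Weisbach: ΔP = f(L/D)(ρV²/2) = 0.05074·(28.61/0.03172)·(873.1·5.206²/2) = 0.05074·902·1.183e+04 = 5.414e+05 Pa.
ΔP = 5.414e+05 Pa = 541.4 kPa.

ΔP ≈ 541.4 kPa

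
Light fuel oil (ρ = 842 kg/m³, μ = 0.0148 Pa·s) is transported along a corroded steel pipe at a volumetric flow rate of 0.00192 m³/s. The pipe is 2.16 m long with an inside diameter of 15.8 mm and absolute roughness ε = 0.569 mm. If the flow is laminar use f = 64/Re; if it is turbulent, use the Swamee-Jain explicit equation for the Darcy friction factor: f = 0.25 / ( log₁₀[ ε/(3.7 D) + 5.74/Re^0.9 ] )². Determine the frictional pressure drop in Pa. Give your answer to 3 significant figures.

ΔP ≈ 365000 Pa

Cross-sectional area A = πD²/4 = π(0.0158)²/4 = 0.0001961 m²; mean velocity V = Q/A = 0.00192/0.0001961 = 9.793 m/s.
Reynolds number Re = ρVD/μ = 842 · 9.793 · 0.0158 / 0.0148 = 8802.
Re > 4000 → turbulent. Relative roughness ε/D = 0.000569/0.0158 = 0.036. Swamee-Jain: f = 0.25/(log₁₀[0.036/3.7 + 5.74/8802^0.9])² = 0.25/(log₁₀[0.00973 + 0.00162])² = 0.25/(-1.945)² = 0.06609.
Darcy-Weisbach: ΔP = f(L/D)(ρV²/2) = 0.06609·(2.16/0.0158)·(842·9.793²/2) = 0.06609·136.7·4.037e+04 = 3.647e+05 Pa.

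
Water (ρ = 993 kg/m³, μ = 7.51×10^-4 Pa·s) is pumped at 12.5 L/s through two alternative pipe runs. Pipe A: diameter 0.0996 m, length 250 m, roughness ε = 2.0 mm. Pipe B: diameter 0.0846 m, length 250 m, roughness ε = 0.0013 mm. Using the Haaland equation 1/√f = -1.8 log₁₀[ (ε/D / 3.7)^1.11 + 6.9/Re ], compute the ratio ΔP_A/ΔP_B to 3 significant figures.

ΔP_A/ΔP_B ≈ 1.45

Pipe A: V = Q/A = 0.0125/0.007791 = 1.604 m/s; Re = 2.113e+05; ε/D = 0.0201; Haaland → f = 0.04899; ΔP_A = f(L/D)(ρV²/2) = 1.571e+05 Pa.
Pipe B: V = Q/A = 0.0125/0.005621 = 2.224 m/s; Re = 2.487e+05; ε/D = 1.54e-05; Haaland → f = 0.01497; ΔP_B = f(L/D)(ρV²/2) = 1.086e+05 Pa.
ΔP_A/ΔP_B = 1.571e+05/1.086e+05 = 1.45.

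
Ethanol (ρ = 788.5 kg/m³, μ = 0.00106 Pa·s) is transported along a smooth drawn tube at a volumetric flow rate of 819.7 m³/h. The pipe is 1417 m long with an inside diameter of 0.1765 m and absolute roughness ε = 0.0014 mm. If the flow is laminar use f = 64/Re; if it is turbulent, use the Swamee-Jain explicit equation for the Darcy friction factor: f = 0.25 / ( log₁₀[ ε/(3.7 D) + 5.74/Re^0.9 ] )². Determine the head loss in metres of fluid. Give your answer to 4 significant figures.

h_f ≈ 405.7 m

Q = 819.7 m³/h = 819.7/3600 = 0.2277 m³/s.
Cross-sectional area A = πD²/4 = π(0.1765)²/4 = 0.02447 m²; mean velocity V = Q/A = 0.2277/0.02447 = 9.306 m/s.
Reynolds number Re = ρVD/μ = 788.5 · 9.306 · 0.1765 / 0.00106 = 1.222e+06.
Re > 4000 → turbulent. Relative roughness ε/D = 1.4e-06/0.1765 = 7.93e-06. Swamee-Jain: f = 0.25/(log₁₀[7.93e-06/3.7 + 5.74/1.222e+06^0.9])² = 0.25/(log₁₀[2.14e-06 + 1.91e-05])² = 0.25/(-4.673)² = 0.01145.
Darcy-Weisbach: ΔP = f(L/D)(ρV²/2) = 0.01145·(1417/0.1765)·(788.5·9.306²/2) = 0.01145·8028·3.414e+04 = 3.138e+06 Pa.
Head loss h_f = ΔP/(ρg) = 3.138e+06/(788.5·9.81) = 405.7 m.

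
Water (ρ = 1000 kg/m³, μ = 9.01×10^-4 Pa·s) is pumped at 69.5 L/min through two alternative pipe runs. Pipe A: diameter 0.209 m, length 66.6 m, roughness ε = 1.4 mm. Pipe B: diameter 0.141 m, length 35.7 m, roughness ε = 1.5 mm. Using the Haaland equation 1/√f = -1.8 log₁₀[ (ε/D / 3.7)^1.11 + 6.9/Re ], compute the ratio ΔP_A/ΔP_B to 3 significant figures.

Pipe A: V = Q/A = 0.001158/0.03431 = 0.03376 m/s; Re = 7832; ε/D = 0.0067; Haaland → f = 0.04086; ΔP_A = f(L/D)(ρV²/2) = 7.422 Pa.
Pipe B: V = Q/A = 0.001158/0.01561 = 0.07418 m/s; Re = 1.161e+04; ε/D = 0.0106; Haaland → f = 0.04308; ΔP_B = f(L/D)(ρV²/2) = 30.01 Pa.
ΔP_A/ΔP_B = 7.422/30.01 = 0.247.

ΔP_A/ΔP_B ≈ 0.247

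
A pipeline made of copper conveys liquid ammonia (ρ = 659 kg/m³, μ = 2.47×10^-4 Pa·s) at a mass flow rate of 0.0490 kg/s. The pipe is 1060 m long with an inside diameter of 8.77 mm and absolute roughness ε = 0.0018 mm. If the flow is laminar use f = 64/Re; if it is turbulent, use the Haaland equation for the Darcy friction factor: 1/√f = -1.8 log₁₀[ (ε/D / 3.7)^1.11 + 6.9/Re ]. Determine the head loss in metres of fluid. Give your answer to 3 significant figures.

h_f ≈ 224 m

A = πD²/4 = π(0.00877)²/4 = 6.041e-05 m²; mean velocity V = ṁ/(ρA) = 0.049/(659 · 6.041e-05) = 1.231 m/s.
Reynolds number Re = ρVD/μ = 659 · 1.231 · 0.00877 / 0.000247 = 2.88e+04.
Re > 4000 → turbulent. Relative roughness ε/D = 1.8e-06/0.00877 = 0.000205. Haaland: 1/√f = -1.8 log₁₀[(0.000205/3.7)^1.11 + 6.9/2.88e+04] = -1.8 log₁₀[1.89e-05 + 0.00024] = 6.458, so f = 0.02398.
Darcy-Weisbach: ΔP = f(L/D)(ρV²/2) = 0.02398·(1060/0.00877)·(659·1.231²/2) = 0.02398·1.209e+05·499.2 = 1.447e+06 Pa.
Head loss h_f = ΔP/(ρg) = 1.447e+06/(659·9.81) = 224 m.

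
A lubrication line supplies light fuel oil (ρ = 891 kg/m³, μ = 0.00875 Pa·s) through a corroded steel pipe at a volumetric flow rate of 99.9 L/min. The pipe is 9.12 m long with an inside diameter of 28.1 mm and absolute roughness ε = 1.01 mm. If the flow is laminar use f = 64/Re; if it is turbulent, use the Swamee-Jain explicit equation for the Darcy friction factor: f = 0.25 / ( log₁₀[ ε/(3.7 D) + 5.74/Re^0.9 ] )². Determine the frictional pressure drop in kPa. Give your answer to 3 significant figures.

Q = 99.9 L/min = 99.9/60000 = 0.001665 m³/s.
Cross-sectional area A = πD²/4 = π(0.0281)²/4 = 0.0006202 m²; mean velocity V = Q/A = 0.001665/0.0006202 = 2.685 m/s.
Reynolds number Re = ρVD/μ = 891 · 2.685 · 0.0281 / 0.00875 = 7682.
Re > 4000 → turbulent. Relative roughness ε/D = 0.00101/0.0281 = 0.0359. Swamee-Jain: f = 0.25/(log₁₀[0.0359/3.7 + 5.74/7682^0.9])² = 0.25/(log₁₀[0.00971 + 0.00183])² = 0.25/(-1.938)² = 0.06658.
Darcy-Weisbach: ΔP = f(L/D)(ρV²/2) = 0.06658·(9.12/0.0281)·(891·2.685²/2) = 0.06658·324.6·3211 = 6.939e+04 Pa.
ΔP = 6.939e+04 Pa = 69.4 kPa.

ΔP ≈ 69.4 kPa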